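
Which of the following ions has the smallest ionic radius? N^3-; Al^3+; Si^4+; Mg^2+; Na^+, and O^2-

All of these have 10 electrons (isoelectronic). With the same electron cloud, the ion with the most protons pulls it in tightest. Nuclear charges: Si^4+ (Z=14), Al^3+ (Z=13), Mg^2+ (Z=12), Na^+ (Z=11), O^2- (Z=8), N^3- (Z=7). Highest Z is smallest.

Si^4+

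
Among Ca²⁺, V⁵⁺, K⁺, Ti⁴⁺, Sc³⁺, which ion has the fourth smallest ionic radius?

Ca²⁺

Isoelectronic series (18 e⁻ each). Size is set by nuclear charge: more protons means a smaller ion. V⁵⁺ (Z=23), Ti⁴⁺ (Z=22), Sc³⁺ (Z=21), Ca²⁺ (Z=20), K⁺ (Z=19).
Full ascending order: V⁵⁺ < Ti⁴⁺ < Sc³⁺ < Ca²⁺ < K⁺. Counting from the smallest, position 4 is Ca²⁺.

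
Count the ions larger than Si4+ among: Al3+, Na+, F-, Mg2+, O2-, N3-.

Isoelectronic series (10 e⁻ each). Size is set by nuclear charge: more protons means a smaller ion. Si4+ (Z=14), Al3+ (Z=13), Mg2+ (Z=12), Na+ (Z=11), F- (Z=9), O2- (Z=8), N3- (Z=7).
Overall: Si4+ < Al3+ < Mg2+ < Na+ < F- < O2- < N3-. Si4+ has 0 below it and 6 above. So 6 are larger.

6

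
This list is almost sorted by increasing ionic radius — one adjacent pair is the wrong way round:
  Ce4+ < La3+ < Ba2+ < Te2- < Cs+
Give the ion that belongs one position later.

Check each adjacent pair. Te2- and Cs+ are reversed: Cs+ and Te2- share 54 electrons; the higher nuclear charge on Cs (Z=55) contracts it more, so Cs+ < Te2-. No other neighbouring pair contradicts the periodic trends, so Te2- is the ion listed too early.

Te2-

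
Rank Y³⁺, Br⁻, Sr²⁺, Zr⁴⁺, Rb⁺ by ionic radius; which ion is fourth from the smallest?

Rb⁺

Each ion has 36 electrons. The ranking follows nuclear charge in reverse — greater Z gives a smaller radius. Zr⁴⁺ (Z=40), Y³⁺ (Z=39), Sr²⁺ (Z=38), Rb⁺ (Z=37), Br⁻ (Z=35).
That gives Zr⁴⁺ < Y³⁺ < Sr²⁺ < Rb⁺ < Br⁻. From the smallest end, number 4 is Rb⁺.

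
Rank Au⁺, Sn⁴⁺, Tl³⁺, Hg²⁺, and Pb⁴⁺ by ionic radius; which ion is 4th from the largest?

Pb⁴⁺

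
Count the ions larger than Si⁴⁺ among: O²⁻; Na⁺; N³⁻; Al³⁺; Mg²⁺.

5

Isoelectronic series (10 e⁻ each). Size is set by nuclear charge: more protons means a smaller ion. Si⁴⁺ (Z=14), Al³⁺ (Z=13), Mg²⁺ (Z=12), Na⁺ (Z=11), O²⁻ (Z=8), N³⁻ (Z=7).
Placing each against Si⁴⁺: smaller — none; larger — Al³⁺, Mg²⁺, Na⁺, O²⁻, N³⁻. So 5 are larger.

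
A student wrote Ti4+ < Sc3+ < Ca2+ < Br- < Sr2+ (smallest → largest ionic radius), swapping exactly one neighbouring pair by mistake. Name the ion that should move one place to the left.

Sr2+

Compare adjacent ions: both have 36 electrons but Z(Sr)=38 > Z(Br)=35, so Sr2+ should be the smaller of the two — yet in this increasing list Br- sits before Sr2+. Nothing else is reversed, so Sr2+ should move one place to the left.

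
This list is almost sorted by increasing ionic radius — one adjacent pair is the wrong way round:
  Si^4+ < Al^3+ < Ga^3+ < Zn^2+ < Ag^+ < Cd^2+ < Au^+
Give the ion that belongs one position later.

Ag^+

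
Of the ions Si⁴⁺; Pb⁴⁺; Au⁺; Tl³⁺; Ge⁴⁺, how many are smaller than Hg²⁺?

4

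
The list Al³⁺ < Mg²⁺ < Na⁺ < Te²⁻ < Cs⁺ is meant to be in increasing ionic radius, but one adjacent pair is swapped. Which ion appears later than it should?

Cs⁺

Check each adjacent pair. Te²⁻ and Cs⁺ are reversed: Cs⁺ and Te²⁻ share 54 electrons; the higher nuclear charge on Cs (Z=55) contracts it more, so Cs⁺ < Te²⁻. No other neighbouring pair contradicts the periodic trends, so Cs⁺ is the ion listed too late.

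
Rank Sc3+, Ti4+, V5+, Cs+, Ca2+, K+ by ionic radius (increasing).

V5+ < Ti4+ < Sc3+ < Ca2+ < K+ < Cs+

First list Z and electron count for each: V5+ (Z=23, 18 e⁻), Ti4+ (Z=22, 18 e⁻), Sc3+ (Z=21, 18 e⁻), Ca2+ (Z=20, 18 e⁻), K+ (Z=19, 18 e⁻), Cs+ (Z=55, 54 e⁻). V5+ < Ti4+ (both 18 e⁻, Z=23>22); Ti4+ < Sc3+ (isoelectronic, higher Z=22 is smaller); Sc3+ < Ca2+ (isoelectronic, higher Z=21 is smaller); Ca2+ < K+ (isoelectronic, higher Z=20 is smaller); K+ < Cs+ (same group, period 4 vs 6).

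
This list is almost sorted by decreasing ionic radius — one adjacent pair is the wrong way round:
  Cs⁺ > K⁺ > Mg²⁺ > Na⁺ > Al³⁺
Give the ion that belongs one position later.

The pair Mg²⁺, Na⁺ is the wrong way round — they are isoelectronic (10 e⁻) and Mg has more protons than Na (12 vs 11), making Mg²⁺ smaller. All other adjacent pairs agree with periodic trends, so Mg²⁺ is the misplaced ion.

Mg²⁺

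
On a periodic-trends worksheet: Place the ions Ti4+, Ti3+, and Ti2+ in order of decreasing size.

Same element, different charge: the more highly charged cation has fewer electrons and a greater effective nuclear charge per electron, making Ti4+ the smallest.

Ti2+ > Ti3+ > Ti4+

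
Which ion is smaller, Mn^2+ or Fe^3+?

Fe^3+

All of these have 23 electrons (isoelectronic). With the same electron cloud, the ion with the most protons pulls it in tightest. Nuclear charges: Fe^3+ (Z=26), Mn^2+ (Z=25). Highest Z is smallest.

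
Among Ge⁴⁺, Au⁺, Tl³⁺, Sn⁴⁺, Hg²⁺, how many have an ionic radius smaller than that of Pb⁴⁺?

Electron counts and nuclear charges: Ge⁴⁺ has 28 e⁻ (Z=32), Sn⁴⁺ has 46 e⁻ (Z=50), Pb⁴⁺ has 78 e⁻ (Z=82), Tl³⁺ has 78 e⁻ (Z=81), Hg²⁺ has 78 e⁻ (Z=80), Au⁺ has 78 e⁻ (Z=79). Ge⁴⁺ < Sn⁴⁺ (same group, 1 shell fewer); Sn⁴⁺ < Pb⁴⁺ (same group, 1 shell fewer); Pb⁴⁺ < Tl³⁺ (isoelectronic, higher Z=82 is smaller); Tl³⁺ < Hg²⁺ (both 78 e⁻, Z=81>80); Hg²⁺ < Au⁺ (isoelectronic, higher Z=80 is smaller).
Placing each against Pb⁴⁺: smaller — Ge⁴⁺, Sn⁴⁺; larger — Tl³⁺, Hg²⁺, Au⁺. Count: 2.

2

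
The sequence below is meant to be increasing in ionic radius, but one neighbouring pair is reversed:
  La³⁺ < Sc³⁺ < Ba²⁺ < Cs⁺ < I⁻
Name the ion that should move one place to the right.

Scanning neighbour by neighbour, only La³⁺/Sc³⁺ violates a trend: Sc³⁺ and La³⁺ are in one column with the same charge; the lighter period-4 ion has 2 fewer shells and is smaller. That makes La³⁺ the one sitting a position early relative to where it belongs.

La³⁺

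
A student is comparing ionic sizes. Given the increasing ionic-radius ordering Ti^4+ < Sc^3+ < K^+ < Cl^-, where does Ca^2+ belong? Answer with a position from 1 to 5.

3

These species are isoelectronic with 18 electrons. The only difference is the number of protons: Ti^4+ (Z=22), Sc^3+ (Z=21), Ca^2+ (Z=20), K^+ (Z=19), Cl^- (Z=17). The strongest nuclear pull (Ti^4+) gives the smallest ion.
Putting Ca^2+ in gives Ti^4+ < Sc^3+ < Ca^2+ < K^+ < Cl^-; it lands at slot 3.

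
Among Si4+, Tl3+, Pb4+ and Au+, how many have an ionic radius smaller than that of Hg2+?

3

First list Z and electron count for each: Si4+ (Z=14, 10 e⁻), Pb4+ (Z=82, 78 e⁻), Tl3+ (Z=81, 78 e⁻), Hg2+ (Z=80, 78 e⁻), Au+ (Z=79, 78 e⁻). Si4+ < Pb4+ (same group, period 3 vs 6); Pb4+ < Tl3+ (isoelectronic, higher Z=82 is smaller); Tl3+ < Hg2+ (isoelectronic, higher Z=81 is smaller); Hg2+ < Au+ (isoelectronic, higher Z=80 is smaller).
Ordering all of them (including Hg2+) by radius gives Si4+ < Pb4+ < Tl3+ < Hg2+ < Au+. That's 3.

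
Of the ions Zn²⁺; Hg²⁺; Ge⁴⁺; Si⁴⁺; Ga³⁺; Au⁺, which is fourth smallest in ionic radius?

Zn²⁺

Work out protons and electrons: Si⁴⁺ (Z=14, 10 e⁻), Ge⁴⁺ (Z=32, 28 e⁻), Ga³⁺ (Z=31, 28 e⁻), Zn²⁺ (Z=30, 28 e⁻), Hg²⁺ (Z=80, 78 e⁻), Au⁺ (Z=79, 78 e⁻). Si⁴⁺ < Ge⁴⁺ (same group, period 3 vs 4); Ge⁴⁺ < Ga³⁺ (both 28 e⁻, Z=32>31); Ga³⁺ < Zn²⁺ (both 28 e⁻, Z=31>30); Zn²⁺ < Hg²⁺ (same group, period 4 vs 6); Hg²⁺ < Au⁺ (both 78 e⁻, Z=80>79).
Ordering: Si⁴⁺ < Ge⁴⁺ < Ga³⁺ < Zn²⁺ < Hg²⁺ < Au⁺. The fourth smallest is Zn²⁺.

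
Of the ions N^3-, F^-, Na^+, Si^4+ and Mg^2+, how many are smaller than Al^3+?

All of these have 10 electrons (isoelectronic). With the same electron cloud, the ion with the most protons pulls it in tightest. Nuclear charges: Si^4+ (Z=14), Al^3+ (Z=13), Mg^2+ (Z=12), Na^+ (Z=11), F^- (Z=9), N^3- (Z=7). Highest Z is smallest.
Placing each against Al^3+: smaller — Si^4+; larger — Mg^2+, Na^+, F^-, N^3-. So 1 is smaller.

1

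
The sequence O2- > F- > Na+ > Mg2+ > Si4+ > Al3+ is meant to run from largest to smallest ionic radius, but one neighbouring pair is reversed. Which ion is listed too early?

Compare adjacent ions: Si4+ and Al3+ share 10 electrons; the higher nuclear charge on Si (Z=14) contracts it more, so Si4+ < Al3+ — yet in this decreasing list Si4+ sits before Al3+. Nothing else is reversed, so Si4+ should move one place to the right.

Si4+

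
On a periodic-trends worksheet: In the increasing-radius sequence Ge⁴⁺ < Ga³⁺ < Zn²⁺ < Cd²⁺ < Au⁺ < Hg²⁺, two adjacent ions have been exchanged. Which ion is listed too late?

Hg²⁺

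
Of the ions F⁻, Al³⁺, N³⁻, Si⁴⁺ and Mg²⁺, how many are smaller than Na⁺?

Each ion has 10 electrons. The ranking follows nuclear charge in reverse — greater Z gives a smaller radius. Si⁴⁺ (Z=14), Al³⁺ (Z=13), Mg²⁺ (Z=12), Na⁺ (Z=11), F⁻ (Z=9), N³⁻ (Z=7).
Overall: Si⁴⁺ < Al³⁺ < Mg²⁺ < Na⁺ < F⁻ < N³⁻. Na⁺ has 3 below it and 2 above. That's 3.

3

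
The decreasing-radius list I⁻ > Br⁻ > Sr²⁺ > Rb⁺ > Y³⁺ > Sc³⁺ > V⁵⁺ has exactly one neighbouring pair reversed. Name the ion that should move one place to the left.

Rb⁺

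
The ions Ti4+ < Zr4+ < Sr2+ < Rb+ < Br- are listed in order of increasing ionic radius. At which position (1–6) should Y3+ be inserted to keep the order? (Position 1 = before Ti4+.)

3

First list Z and electron count for each: Ti4+ has 18 e⁻ (Z=22), Zr4+ has 36 e⁻ (Z=40), Y3+ has 36 e⁻ (Z=39), Sr2+ has 36 e⁻ (Z=38), Rb+ has 36 e⁻ (Z=37), Br- has 36 e⁻ (Z=35). Ti4+ < Zr4+ (same group, period 4 vs 5); Zr4+ < Y3+ (isoelectronic, higher Z=40 is smaller); Y3+ < Sr2+ (isoelectronic, higher Z=39 is smaller); Sr2+ < Rb+ (isoelectronic, higher Z=38 is smaller); Rb+ < Br- (isoelectronic, higher Z=37 is smaller).
With Y3+ included the full order is Ti4+ < Zr4+ < Y3+ < Sr2+ < Rb+ < Br-, so it takes position 3.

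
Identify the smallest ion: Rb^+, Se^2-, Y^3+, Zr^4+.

These species are isoelectronic with 36 electrons. The only difference is the number of protons: Zr^4+ (Z=40), Y^3+ (Z=39), Rb^+ (Z=37), Se^2- (Z=34). The strongest nuclear pull (Zr^4+) gives the smallest ion.

Zr^4+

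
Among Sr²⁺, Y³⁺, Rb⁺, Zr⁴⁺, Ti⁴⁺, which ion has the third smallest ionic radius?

Ti⁴⁺ has 18 e⁻ (Z=22), Zr⁴⁺ has 36 e⁻ (Z=40), Y³⁺ has 36 e⁻ (Z=39), Sr²⁺ has 36 e⁻ (Z=38), Rb⁺ has 36 e⁻ (Z=37). Ti⁴⁺ < Zr⁴⁺ (same group, period 4 vs 5); Zr⁴⁺ < Y³⁺ (both 36 e⁻, Z=40>39); Y³⁺ < Sr²⁺ (isoelectronic, higher Z=39 is smaller); Sr²⁺ < Rb⁺ (both 36 e⁻, Z=38>37).
So the order is Ti⁴⁺ < Zr⁴⁺ < Y³⁺ < Sr²⁺ < Rb⁺; the 3rd-smallest ion is Y³⁺.

Y³⁺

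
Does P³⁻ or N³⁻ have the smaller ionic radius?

All are in the same group with charge -3. Radius grows down the group as n (the outermost shell) increases.

N³⁻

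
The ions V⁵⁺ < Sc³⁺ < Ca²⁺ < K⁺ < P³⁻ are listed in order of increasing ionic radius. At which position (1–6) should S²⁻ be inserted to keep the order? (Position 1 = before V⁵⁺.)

5

All of these have 18 electrons (isoelectronic). With the same electron cloud, the ion with the most protons pulls it in tightest. Nuclear charges: V⁵⁺ (Z=23), Sc³⁺ (Z=21), Ca²⁺ (Z=20), K⁺ (Z=19), S²⁻ (Z=16), P³⁻ (Z=15). Highest Z is smallest.
With S²⁻ included the full order is V⁵⁺ < Sc³⁺ < Ca²⁺ < K⁺ < S²⁻ < P³⁻, so it takes position 5.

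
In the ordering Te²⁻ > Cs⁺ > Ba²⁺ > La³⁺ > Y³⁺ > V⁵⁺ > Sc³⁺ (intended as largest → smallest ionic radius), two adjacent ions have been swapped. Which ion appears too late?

Sc³⁺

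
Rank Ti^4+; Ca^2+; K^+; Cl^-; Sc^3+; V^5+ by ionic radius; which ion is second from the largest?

All of these have 18 electrons (isoelectronic). With the same electron cloud, the ion with the most protons pulls it in tightest. Nuclear charges: V^5+ (Z=23), Ti^4+ (Z=22), Sc^3+ (Z=21), Ca^2+ (Z=20), K^+ (Z=19), Cl^- (Z=17). Highest Z is smallest.
So the order is V^5+ < Ti^4+ < Sc^3+ < Ca^2+ < K^+ < Cl^-; the 2nd-largest ion is K^+.

K^+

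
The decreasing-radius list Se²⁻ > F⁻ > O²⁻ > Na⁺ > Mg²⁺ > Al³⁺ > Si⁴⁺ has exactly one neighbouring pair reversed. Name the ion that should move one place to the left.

Check each adjacent pair. F⁻ and O²⁻ are reversed: F⁻ and O²⁻ share 10 electrons; the higher nuclear charge on F (Z=9) contracts it more, so F⁻ < O²⁻. No other neighbouring pair contradicts the periodic trends, so O²⁻ is the ion listed too late.

O²⁻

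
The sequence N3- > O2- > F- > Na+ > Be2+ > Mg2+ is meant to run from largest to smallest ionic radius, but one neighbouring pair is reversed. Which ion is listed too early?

Scanning neighbour by neighbour, only Be2+/Mg2+ violates a trend: Be2+ and Mg2+ are in one column with the same charge; the lighter period-2 ion has one fewer shell and is smaller. That makes Be2+ the one sitting a position early relative to where it belongs.

Be2+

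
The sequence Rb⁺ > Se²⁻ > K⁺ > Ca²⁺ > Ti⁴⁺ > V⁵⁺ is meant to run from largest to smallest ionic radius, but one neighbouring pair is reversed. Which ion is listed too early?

Rb⁺

Compare adjacent ions: they are isoelectronic (36 e⁻) and Rb has more protons than Se (37 vs 34), making Rb⁺ smaller — yet in this decreasing list Rb⁺ sits before Se²⁻. Nothing else is reversed, so Rb⁺ should move one place to the right.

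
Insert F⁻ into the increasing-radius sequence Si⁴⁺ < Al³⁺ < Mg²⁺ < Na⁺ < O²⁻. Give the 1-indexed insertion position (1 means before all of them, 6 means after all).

5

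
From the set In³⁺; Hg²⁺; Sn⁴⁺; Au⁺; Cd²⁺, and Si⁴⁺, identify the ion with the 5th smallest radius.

Si⁴⁺ has 10 e⁻ (Z=14), Sn⁴⁺ has 46 e⁻ (Z=50), In³⁺ has 46 e⁻ (Z=49), Cd²⁺ has 46 e⁻ (Z=48), Hg²⁺ has 78 e⁻ (Z=80), Au⁺ has 78 e⁻ (Z=79). Si⁴⁺ < Sn⁴⁺ (same group, 2 shells fewer); Sn⁴⁺ < In³⁺ (both 46 e⁻, Z=50>49); In³⁺ < Cd²⁺ (isoelectronic, higher Z=49 is smaller); Cd²⁺ < Hg²⁺ (same group, period 5 vs 6); Hg²⁺ < Au⁺ (both 78 e⁻, Z=80>79).
Ordering: Si⁴⁺ < Sn⁴⁺ < In³⁺ < Cd²⁺ < Hg²⁺ < Au⁺. The 5th smallest is Hg²⁺.

Hg²⁺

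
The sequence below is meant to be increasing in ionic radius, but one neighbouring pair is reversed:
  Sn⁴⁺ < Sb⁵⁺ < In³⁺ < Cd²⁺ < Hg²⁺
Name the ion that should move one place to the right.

Sn⁴⁺

Scanning neighbour by neighbour, only Sn⁴⁺/Sb⁵⁺ violates a trend: both have 46 electrons but Z(Sb)=51 > Z(Sn)=50, so Sb⁵⁺ should be the smaller of the two. That makes Sn⁴⁺ the one sitting a position early relative to where it belongs.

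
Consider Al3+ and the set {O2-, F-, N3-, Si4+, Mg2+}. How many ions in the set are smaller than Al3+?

1

All of these have 10 electrons (isoelectronic). With the same electron cloud, the ion with the most protons pulls it in tightest. Nuclear charges: Si4+ (Z=14), Al3+ (Z=13), Mg2+ (Z=12), F- (Z=9), O2- (Z=8), N3- (Z=7). Highest Z is smallest.
Ordering all of them (including Al3+) by radius gives Si4+ < Al3+ < Mg2+ < F- < O2- < N3-. So 1 is smaller.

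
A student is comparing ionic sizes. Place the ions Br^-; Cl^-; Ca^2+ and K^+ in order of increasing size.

Ca^2+ < K^+ < Cl^- < Br^-

Ca^2+: 18 e⁻, Z=20, K^+: 18 e⁻, Z=19, Cl^-: 18 e⁻, Z=17, Br^-: 36 e⁻, Z=35. Ca^2+ < K^+ (both 18 e⁻, Z=20>19); K^+ < Cl^- (both 18 e⁻, Z=19>17); Cl^- < Br^- (same group, period 3 vs 4).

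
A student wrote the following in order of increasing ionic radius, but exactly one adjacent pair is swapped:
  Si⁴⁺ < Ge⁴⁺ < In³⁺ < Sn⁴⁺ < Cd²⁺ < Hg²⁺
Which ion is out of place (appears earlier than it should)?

In³⁺

Check each adjacent pair. In³⁺ and Sn⁴⁺ are reversed: they are isoelectronic (46 e⁻) and Sn has more protons than In (50 vs 49), making Sn⁴⁺ smaller. No other neighbouring pair contradicts the periodic trends, so In³⁺ is the ion listed too early.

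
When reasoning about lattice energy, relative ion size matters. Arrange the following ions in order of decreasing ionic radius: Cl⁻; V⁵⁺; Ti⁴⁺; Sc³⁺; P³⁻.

P³⁻ > Cl⁻ > Sc³⁺ > Ti⁴⁺ > V⁵⁺

These species are isoelectronic with 18 electrons. The only difference is the number of protons: V⁵⁺ (Z=23), Ti⁴⁺ (Z=22), Sc³⁺ (Z=21), Cl⁻ (Z=17), P³⁻ (Z=15). The strongest nuclear pull (V⁵⁺) gives the smallest ion.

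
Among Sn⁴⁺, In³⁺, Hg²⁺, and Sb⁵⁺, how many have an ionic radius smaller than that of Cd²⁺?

3

Sb⁵⁺: 46 e⁻, Z=51, Sn⁴⁺: 46 e⁻, Z=50, In³⁺: 46 e⁻, Z=49, Cd²⁺: 46 e⁻, Z=48, Hg²⁺: 78 e⁻, Z=80. Sb⁵⁺ < Sn⁴⁺ (isoelectronic, higher Z=51 is smaller); Sn⁴⁺ < In³⁺ (isoelectronic, higher Z=50 is smaller); In³⁺ < Cd²⁺ (isoelectronic, higher Z=49 is smaller); Cd²⁺ < Hg²⁺ (same group, 1 shell fewer).
Overall: Sb⁵⁺ < Sn⁴⁺ < In³⁺ < Cd²⁺ < Hg²⁺. Cd²⁺ has 3 below it and 1 above. So 3 are smaller.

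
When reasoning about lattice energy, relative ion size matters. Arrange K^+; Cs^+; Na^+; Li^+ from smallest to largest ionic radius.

Li^+ < Na^+ < K^+ < Cs^+

These ions sit in one column with identical charge. Each step down the periodic table adds a principal shell, increasing the radius.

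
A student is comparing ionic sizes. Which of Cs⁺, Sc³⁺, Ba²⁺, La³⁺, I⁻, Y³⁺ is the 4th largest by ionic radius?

La³⁺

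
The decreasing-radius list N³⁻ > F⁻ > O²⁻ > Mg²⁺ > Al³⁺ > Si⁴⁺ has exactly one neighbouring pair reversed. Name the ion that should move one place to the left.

Scanning neighbour by neighbour, only F⁻/O²⁻ violates a trend: F⁻ and O²⁻ share 10 electrons; the higher nuclear charge on F (Z=9) contracts it more, so F⁻ < O²⁻. That makes O²⁻ the one sitting a position late relative to where it belongs.

O²⁻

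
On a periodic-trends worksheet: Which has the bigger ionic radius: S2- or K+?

All of these have 18 electrons (isoelectronic). With the same electron cloud, the ion with the most protons pulls it in tightest. Nuclear charges: K+ (Z=19), S2- (Z=16). Highest Z is smallest.

S2-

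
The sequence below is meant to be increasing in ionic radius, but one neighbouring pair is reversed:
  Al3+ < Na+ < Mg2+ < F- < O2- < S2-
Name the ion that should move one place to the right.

Na+

Scanning neighbour by neighbour, only Na+/Mg2+ violates a trend: both have 10 electrons but Z(Mg)=12 > Z(Na)=11, so Mg2+ should be the smaller of the two. That makes Na+ the one sitting a position early relative to where it belongs.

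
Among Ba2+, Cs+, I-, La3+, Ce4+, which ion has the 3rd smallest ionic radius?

Ba2+

These species are isoelectronic with 54 electrons. The only difference is the number of protons: Ce4+ (Z=58), La3+ (Z=57), Ba2+ (Z=56), Cs+ (Z=55), I- (Z=53). The strongest nuclear pull (Ce4+) gives the smallest ion.
Ordering: Ce4+ < La3+ < Ba2+ < Cs+ < I-. The 3rd smallest is Ba2+.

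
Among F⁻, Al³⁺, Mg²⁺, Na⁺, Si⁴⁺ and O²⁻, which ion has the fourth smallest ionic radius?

Na⁺

Isoelectronic series (10 e⁻ each). Size is set by nuclear charge: more protons means a smaller ion. Si⁴⁺ (Z=14), Al³⁺ (Z=13), Mg²⁺ (Z=12), Na⁺ (Z=11), F⁻ (Z=9), O²⁻ (Z=8).
Full ascending order: Si⁴⁺ < Al³⁺ < Mg²⁺ < Na⁺ < F⁻ < O²⁻. Counting from the smallest, position 4 is Na⁺.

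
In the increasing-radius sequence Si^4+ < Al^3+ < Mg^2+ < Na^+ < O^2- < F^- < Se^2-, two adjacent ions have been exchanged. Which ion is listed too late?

F^-

Compare adjacent ions: both have 10 electrons but Z(F)=9 > Z(O)=8, so F^- should be the smaller of the two — yet in this increasing list O^2- sits before F^-. Nothing else is reversed, so F^- should move one place to the left.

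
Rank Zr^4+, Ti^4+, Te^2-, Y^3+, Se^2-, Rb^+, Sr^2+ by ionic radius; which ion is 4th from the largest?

Sr^2+

Ti^4+: 18 e⁻, Z=22, Zr^4+: 36 e⁻, Z=40, Y^3+: 36 e⁻, Z=39, Sr^2+: 36 e⁻, Z=38, Rb^+: 36 e⁻, Z=37, Se^2-: 36 e⁻, Z=34, Te^2-: 54 e⁻, Z=52. Ti^4+ < Zr^4+ (same group, 1 shell fewer); Zr^4+ < Y^3+ (isoelectronic, higher Z=40 is smaller); Y^3+ < Sr^2+ (both 36 e⁻, Z=39>38); Sr^2+ < Rb^+ (isoelectronic, higher Z=38 is smaller); Rb^+ < Se^2- (isoelectronic, higher Z=37 is smaller); Se^2- < Te^2- (same group, period 4 vs 5).
Full ascending order: Ti^4+ < Zr^4+ < Y^3+ < Sr^2+ < Rb^+ < Se^2- < Te^2-. Counting from the largest, position 4 is Sr^2+.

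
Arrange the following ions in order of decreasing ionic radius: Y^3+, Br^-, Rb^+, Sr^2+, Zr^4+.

Br^- > Rb^+ > Sr^2+ > Y^3+ > Zr^4+

Each ion has 36 electrons. The ranking follows nuclear charge in reverse — greater Z gives a smaller radius. Zr^4+ (Z=40), Y^3+ (Z=39), Sr^2+ (Z=38), Rb^+ (Z=37), Br^- (Z=35).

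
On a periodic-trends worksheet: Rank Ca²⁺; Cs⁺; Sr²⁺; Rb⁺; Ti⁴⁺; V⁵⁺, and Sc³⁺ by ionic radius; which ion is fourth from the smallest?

V⁵⁺: 18 e⁻, Z=23, Ti⁴⁺: 18 e⁻, Z=22, Sc³⁺: 18 e⁻, Z=21, Ca²⁺: 18 e⁻, Z=20, Sr²⁺: 36 e⁻, Z=38, Rb⁺: 36 e⁻, Z=37, Cs⁺: 54 e⁻, Z=55. V⁵⁺ < Ti⁴⁺ (both 18 e⁻, Z=23>22); Ti⁴⁺ < Sc³⁺ (both 18 e⁻, Z=22>21); Sc³⁺ < Ca²⁺ (both 18 e⁻, Z=21>20); Ca²⁺ < Sr²⁺ (same group, period 4 vs 5); Sr²⁺ < Rb⁺ (both 36 e⁻, Z=38>37); Rb⁺ < Cs⁺ (same group, 1 shell fewer).
Full ascending order: V⁵⁺ < Ti⁴⁺ < Sc³⁺ < Ca²⁺ < Sr²⁺ < Rb⁺ < Cs⁺. Counting from the smallest, position 4 is Ca²⁺.

Ca²⁺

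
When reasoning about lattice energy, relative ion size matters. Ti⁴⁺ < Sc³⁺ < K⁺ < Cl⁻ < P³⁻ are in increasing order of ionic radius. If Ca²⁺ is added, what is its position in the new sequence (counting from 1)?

3

All of these have 18 electrons (isoelectronic). With the same electron cloud, the ion with the most protons pulls it in tightest. Nuclear charges: Ti⁴⁺ (Z=22), Sc³⁺ (Z=21), Ca²⁺ (Z=20), K⁺ (Z=19), Cl⁻ (Z=17), P³⁻ (Z=15). Highest Z is smallest.
With Ca²⁺ included the full order is Ti⁴⁺ < Sc³⁺ < Ca²⁺ < K⁺ < Cl⁻ < P³⁻, so it takes position 3.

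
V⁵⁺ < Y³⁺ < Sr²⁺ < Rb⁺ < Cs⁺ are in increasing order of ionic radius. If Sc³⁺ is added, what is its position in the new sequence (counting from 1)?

2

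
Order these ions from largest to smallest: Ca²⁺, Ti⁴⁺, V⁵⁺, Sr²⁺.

V⁵⁺ (Z=23, 18 e⁻), Ti⁴⁺ (Z=22, 18 e⁻), Ca²⁺ (Z=20, 18 e⁻), Sr²⁺ (Z=38, 36 e⁻). V⁵⁺ < Ti⁴⁺ (isoelectronic, higher Z=23 is smaller); Ti⁴⁺ < Ca²⁺ (both 18 e⁻, Z=22>20); Ca²⁺ < Sr²⁺ (same group, period 4 vs 5).

Sr²⁺ > Ca²⁺ > Ti⁴⁺ > V⁵⁺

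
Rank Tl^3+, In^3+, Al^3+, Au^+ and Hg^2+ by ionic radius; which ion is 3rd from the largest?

Tl^3+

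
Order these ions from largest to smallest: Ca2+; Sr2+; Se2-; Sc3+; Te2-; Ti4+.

Te2- > Se2- > Sr2+ > Ca2+ > Sc3+ > Ti4+

Tabulating Z and e⁻: Ti4+: 18 e⁻, Z=22, Sc3+: 18 e⁻, Z=21, Ca2+: 18 e⁻, Z=20, Sr2+: 36 e⁻, Z=38, Se2-: 36 e⁻, Z=34, Te2-: 54 e⁻, Z=52. Ti4+ < Sc3+ (both 18 e⁻, Z=22>21); Sc3+ < Ca2+ (both 18 e⁻, Z=21>20); Ca2+ < Sr2+ (same group, 1 shell fewer); Sr2+ < Se2- (isoelectronic, higher Z=38 is smaller); Se2- < Te2- (same group, period 4 vs 5).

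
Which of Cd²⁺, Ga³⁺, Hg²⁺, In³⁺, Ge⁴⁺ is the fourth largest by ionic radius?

Electron counts and nuclear charges: Ge⁴⁺ (Z=32, 28 e⁻), Ga³⁺ (Z=31, 28 e⁻), In³⁺ (Z=49, 46 e⁻), Cd²⁺ (Z=48, 46 e⁻), Hg²⁺ (Z=80, 78 e⁻). Ge⁴⁺ < Ga³⁺ (isoelectronic, higher Z=32 is smaller); Ga³⁺ < In³⁺ (same group, period 4 vs 5); In³⁺ < Cd²⁺ (isoelectronic, higher Z=49 is smaller); Cd²⁺ < Hg²⁺ (same group, period 5 vs 6).
Full ascending order: Ge⁴⁺ < Ga³⁺ < In³⁺ < Cd²⁺ < Hg²⁺. Counting from the largest, position 4 is Ga³⁺.

Ga³⁺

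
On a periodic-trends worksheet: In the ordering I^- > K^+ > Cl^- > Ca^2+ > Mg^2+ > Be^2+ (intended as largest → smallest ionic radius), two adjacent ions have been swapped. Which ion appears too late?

The pair K^+, Cl^- is the wrong way round — both have 18 electrons but Z(K)=19 > Z(Cl)=17, so K^+ should be the smaller of the two. All other adjacent pairs agree with periodic trends, so Cl^- is the misplaced ion.

Cl^-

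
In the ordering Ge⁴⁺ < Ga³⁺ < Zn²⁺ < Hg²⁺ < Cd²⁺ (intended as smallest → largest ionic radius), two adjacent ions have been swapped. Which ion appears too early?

Hg²⁺

Scanning neighbour by neighbour, only Hg²⁺/Cd²⁺ violates a trend: both in group 12 with the same charge; Cd²⁺ (period 5) has the smaller radius. That makes Hg²⁺ the one sitting a position early relative to where it belongs.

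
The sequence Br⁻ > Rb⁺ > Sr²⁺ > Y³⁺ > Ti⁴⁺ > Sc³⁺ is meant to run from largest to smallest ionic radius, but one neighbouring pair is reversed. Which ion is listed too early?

Scanning neighbour by neighbour, only Ti⁴⁺/Sc³⁺ violates a trend: both have 18 electrons but Z(Ti)=22 > Z(Sc)=21, so Ti⁴⁺ should be the smaller of the two. That makes Ti⁴⁺ the one sitting a position early relative to where it belongs.

Ti⁴⁺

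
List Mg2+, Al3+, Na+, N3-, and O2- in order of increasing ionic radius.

Al3+ < Mg2+ < Na+ < O2- < N3-

Each ion has 10 electrons. The ranking follows nuclear charge in reverse — greater Z gives a smaller radius. Al3+ (Z=13), Mg2+ (Z=12), Na+ (Z=11), O2- (Z=8), N3- (Z=7).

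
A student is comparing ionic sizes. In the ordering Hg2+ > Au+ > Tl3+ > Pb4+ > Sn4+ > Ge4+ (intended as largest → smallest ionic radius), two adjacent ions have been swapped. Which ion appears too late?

The pair Hg2+, Au+ is the wrong way round — both have 78 electrons but Z(Hg)=80 > Z(Au)=79, so Hg2+ should be the smaller of the two. All other adjacent pairs agree with periodic trends, so Au+ is the misplaced ion.

Au+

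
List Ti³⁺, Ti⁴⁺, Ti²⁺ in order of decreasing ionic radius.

Ti²⁺ > Ti³⁺ > Ti⁴⁺

Same element, different charge: the more highly charged cation has fewer electrons and a greater effective nuclear charge per electron, making Ti⁴⁺ the smallest.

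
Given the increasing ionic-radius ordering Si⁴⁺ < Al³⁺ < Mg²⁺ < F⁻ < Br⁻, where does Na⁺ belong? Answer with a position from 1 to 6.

Tabulating Z and e⁻: Si⁴⁺ (Z=14, 10 e⁻), Al³⁺ (Z=13, 10 e⁻), Mg²⁺ (Z=12, 10 e⁻), Na⁺ (Z=11, 10 e⁻), F⁻ (Z=9, 10 e⁻), Br⁻ (Z=35, 36 e⁻). Si⁴⁺ < Al³⁺ (both 10 e⁻, Z=14>13); Al³⁺ < Mg²⁺ (both 10 e⁻, Z=13>12); Mg²⁺ < Na⁺ (both 10 e⁻, Z=12>11); Na⁺ < F⁻ (isoelectronic, higher Z=11 is smaller); F⁻ < Br⁻ (same group, period 2 vs 4).
Putting Na⁺ in gives Si⁴⁺ < Al³⁺ < Mg²⁺ < Na⁺ < F⁻ < Br⁻; it lands at slot 4.

4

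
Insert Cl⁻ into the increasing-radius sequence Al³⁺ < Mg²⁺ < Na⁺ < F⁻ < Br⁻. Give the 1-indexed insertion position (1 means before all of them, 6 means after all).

First list Z and electron count for each: Al³⁺ has 10 e⁻ (Z=13), Mg²⁺ has 10 e⁻ (Z=12), Na⁺ has 10 e⁻ (Z=11), F⁻ has 10 e⁻ (Z=9), Cl⁻ has 18 e⁻ (Z=17), Br⁻ has 36 e⁻ (Z=35). Al³⁺ < Mg²⁺ (both 10 e⁻, Z=13>12); Mg²⁺ < Na⁺ (both 10 e⁻, Z=12>11); Na⁺ < F⁻ (isoelectronic, higher Z=11 is smaller); F⁻ < Cl⁻ (same group, period 2 vs 3); Cl⁻ < Br⁻ (same group, 1 shell fewer).
The complete sequence is Al³⁺ < Mg²⁺ < Na⁺ < F⁻ < Cl⁻ < Br⁻. Cl⁻ sits at position 5.

5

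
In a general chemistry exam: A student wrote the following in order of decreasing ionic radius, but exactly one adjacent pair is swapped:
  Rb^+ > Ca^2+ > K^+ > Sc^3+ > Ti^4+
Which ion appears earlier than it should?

The pair Ca^2+, K^+ is the wrong way round — Ca^2+ and K^+ share 18 electrons; the higher nuclear charge on Ca (Z=20) contracts it more, so Ca^2+ < K^+. All other adjacent pairs agree with periodic trends, so Ca^2+ is the misplaced ion.

Ca^2+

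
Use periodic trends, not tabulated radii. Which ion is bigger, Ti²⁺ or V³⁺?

Ti²⁺

Isoelectronic series (20 e⁻ each). Size is set by nuclear charge: more protons means a smaller ion. V³⁺ (Z=23), Ti²⁺ (Z=22).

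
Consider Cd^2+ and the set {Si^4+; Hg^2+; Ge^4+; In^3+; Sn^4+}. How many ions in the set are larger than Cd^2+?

1

Si^4+ has 10 e⁻ (Z=14), Ge^4+ has 28 e⁻ (Z=32), Sn^4+ has 46 e⁻ (Z=50), In^3+ has 46 e⁻ (Z=49), Cd^2+ has 46 e⁻ (Z=48), Hg^2+ has 78 e⁻ (Z=80). Si^4+ < Ge^4+ (same group, period 3 vs 4); Ge^4+ < Sn^4+ (same group, 1 shell fewer); Sn^4+ < In^3+ (isoelectronic, higher Z=50 is smaller); In^3+ < Cd^2+ (isoelectronic, higher Z=49 is smaller); Cd^2+ < Hg^2+ (same group, 1 shell fewer).
Ordering all of them (including Cd^2+) by radius gives Si^4+ < Ge^4+ < Sn^4+ < In^3+ < Cd^2+ < Hg^2+. That's 1.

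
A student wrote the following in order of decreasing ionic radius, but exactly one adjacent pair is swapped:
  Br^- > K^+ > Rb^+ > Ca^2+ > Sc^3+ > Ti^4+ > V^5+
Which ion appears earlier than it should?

The pair K^+, Rb^+ is the wrong way round — same group and charge — period 4 sits above period 5, so K^+ is smaller. All other adjacent pairs agree with periodic trends, so K^+ is the misplaced ion.

K^+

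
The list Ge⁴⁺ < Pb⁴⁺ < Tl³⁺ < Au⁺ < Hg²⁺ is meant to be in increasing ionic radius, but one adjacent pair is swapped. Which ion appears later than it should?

Hg²⁺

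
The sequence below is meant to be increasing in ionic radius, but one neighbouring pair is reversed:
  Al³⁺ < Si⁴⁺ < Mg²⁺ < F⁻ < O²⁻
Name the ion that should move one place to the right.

Al³⁺

Compare adjacent ions: both have 10 electrons but Z(Si)=14 > Z(Al)=13, so Si⁴⁺ should be the smaller of the two — yet in this increasing list Al³⁺ sits before Si⁴⁺. Nothing else is reversed, so Al³⁺ should move one place to the right.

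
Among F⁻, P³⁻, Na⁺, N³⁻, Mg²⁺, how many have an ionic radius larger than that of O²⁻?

2

Electron counts and nuclear charges: Mg²⁺: 10 e⁻, Z=12, Na⁺: 10 e⁻, Z=11, F⁻: 10 e⁻, Z=9, O²⁻: 10 e⁻, Z=8, N³⁻: 10 e⁻, Z=7, P³⁻: 18 e⁻, Z=15. Mg²⁺ < Na⁺ (both 10 e⁻, Z=12>11); Na⁺ < F⁻ (both 10 e⁻, Z=11>9); F⁻ < O²⁻ (isoelectronic, higher Z=9 is smaller); O²⁻ < N³⁻ (isoelectronic, higher Z=8 is smaller); N³⁻ < P³⁻ (same group, 1 shell fewer).
Overall: Mg²⁺ < Na⁺ < F⁻ < O²⁻ < N³⁻ < P³⁻. O²⁻ has 3 below it and 2 above. That's 2.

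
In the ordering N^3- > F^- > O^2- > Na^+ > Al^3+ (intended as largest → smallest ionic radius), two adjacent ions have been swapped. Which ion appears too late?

O^2-

The pair F^-, O^2- is the wrong way round — both have 10 electrons but Z(F)=9 > Z(O)=8, so F^- should be the smaller of the two. All other adjacent pairs agree with periodic trends, so O^2- is the misplaced ion.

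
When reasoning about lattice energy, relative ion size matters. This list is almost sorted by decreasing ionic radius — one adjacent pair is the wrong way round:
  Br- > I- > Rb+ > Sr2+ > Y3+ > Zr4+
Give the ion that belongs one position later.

The pair Br-, I- is the wrong way round — same group and charge — period 4 sits above period 5, so Br- is smaller. All other adjacent pairs agree with periodic trends, so Br- is the misplaced ion.

Br-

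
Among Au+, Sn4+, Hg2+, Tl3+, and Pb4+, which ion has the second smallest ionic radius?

Tabulating Z and e⁻: Sn4+: 46 e⁻, Z=50, Pb4+: 78 e⁻, Z=82, Tl3+: 78 e⁻, Z=81, Hg2+: 78 e⁻, Z=80, Au+: 78 e⁻, Z=79. Sn4+ < Pb4+ (same group, period 5 vs 6); Pb4+ < Tl3+ (isoelectronic, higher Z=82 is smaller); Tl3+ < Hg2+ (both 78 e⁻, Z=81>80); Hg2+ < Au+ (isoelectronic, higher Z=80 is smaller).
That gives Sn4+ < Pb4+ < Tl3+ < Hg2+ < Au+. From the smallest end, number 2 is Pb4+.

Pb4+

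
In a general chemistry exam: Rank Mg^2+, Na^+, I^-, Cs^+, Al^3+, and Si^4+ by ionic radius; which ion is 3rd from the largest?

Tabulating Z and e⁻: Si^4+: 10 e⁻, Z=14, Al^3+: 10 e⁻, Z=13, Mg^2+: 10 e⁻, Z=12, Na^+: 10 e⁻, Z=11, Cs^+: 54 e⁻, Z=55, I^-: 54 e⁻, Z=53. Si^4+ < Al^3+ (isoelectronic, higher Z=14 is smaller); Al^3+ < Mg^2+ (isoelectronic, higher Z=13 is smaller); Mg^2+ < Na^+ (both 10 e⁻, Z=12>11); Na^+ < Cs^+ (same group, 3 shells fewer); Cs^+ < I^- (isoelectronic, higher Z=55 is smaller).
Ordering: Si^4+ < Al^3+ < Mg^2+ < Na^+ < Cs^+ < I^-. The 3rd largest is Na^+.

Na^+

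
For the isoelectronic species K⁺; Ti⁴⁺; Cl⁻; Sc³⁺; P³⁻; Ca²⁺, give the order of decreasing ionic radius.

Isoelectronic series (18 e⁻ each). Size is set by nuclear charge: more protons means a smaller ion. Ti⁴⁺ (Z=22), Sc³⁺ (Z=21), Ca²⁺ (Z=20), K⁺ (Z=19), Cl⁻ (Z=17), P³⁻ (Z=15).

P³⁻ > Cl⁻ > K⁺ > Ca²⁺ > Sc³⁺ > Ti⁴⁺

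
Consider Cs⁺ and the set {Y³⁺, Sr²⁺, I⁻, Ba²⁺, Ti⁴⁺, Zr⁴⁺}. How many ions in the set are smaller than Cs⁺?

Electron counts and nuclear charges: Ti⁴⁺ (Z=22, 18 e⁻), Zr⁴⁺ (Z=40, 36 e⁻), Y³⁺ (Z=39, 36 e⁻), Sr²⁺ (Z=38, 36 e⁻), Ba²⁺ (Z=56, 54 e⁻), Cs⁺ (Z=55, 54 e⁻), I⁻ (Z=53, 54 e⁻). Ti⁴⁺ < Zr⁴⁺ (same group, 1 shell fewer); Zr⁴⁺ < Y³⁺ (both 36 e⁻, Z=40>39); Y³⁺ < Sr²⁺ (both 36 e⁻, Z=39>38); Sr²⁺ < Ba²⁺ (same group, period 5 vs 6); Ba²⁺ < Cs⁺ (both 54 e⁻, Z=56>55); Cs⁺ < I⁻ (isoelectronic, higher Z=55 is smaller).
Ordering all of them (including Cs⁺) by radius gives Ti⁴⁺ < Zr⁴⁺ < Y³⁺ < Sr²⁺ < Ba²⁺ < Cs⁺ < I⁻. That's 5.

5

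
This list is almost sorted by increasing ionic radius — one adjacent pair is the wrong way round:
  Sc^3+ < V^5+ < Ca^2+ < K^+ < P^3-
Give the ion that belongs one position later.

Scanning neighbour by neighbour, only Sc^3+/V^5+ violates a trend: they are isoelectronic (18 e⁻) and V has more protons than Sc (23 vs 21), making V^5+ smaller. That makes Sc^3+ the one sitting a position early relative to where it belongs.

Sc^3+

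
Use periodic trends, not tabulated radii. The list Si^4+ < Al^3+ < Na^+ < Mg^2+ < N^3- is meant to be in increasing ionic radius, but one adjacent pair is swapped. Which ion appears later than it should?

The pair Na^+, Mg^2+ is the wrong way round — Mg^2+ and Na^+ share 10 electrons; the higher nuclear charge on Mg (Z=12) contracts it more, so Mg^2+ < Na^+. All other adjacent pairs agree with periodic trends, so Mg^2+ is the misplaced ion.

Mg^2+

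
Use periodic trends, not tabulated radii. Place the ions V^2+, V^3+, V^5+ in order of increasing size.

For a single element, ionic radius drops as positive charge rises — V^5+ < V^2+.

V^5+ < V^3+ < V^2+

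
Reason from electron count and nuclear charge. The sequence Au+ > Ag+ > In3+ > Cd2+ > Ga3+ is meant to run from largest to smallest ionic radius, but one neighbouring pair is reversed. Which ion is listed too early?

In3+

Check each adjacent pair. In3+ and Cd2+ are reversed: they are isoelectronic (46 e⁻) and In has more protons than Cd (49 vs 48), making In3+ smaller. No other neighbouring pair contradicts the periodic trends, so In3+ is the ion listed too early.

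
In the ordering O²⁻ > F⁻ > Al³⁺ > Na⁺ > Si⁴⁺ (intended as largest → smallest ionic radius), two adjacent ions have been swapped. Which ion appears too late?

Na⁺

Compare adjacent ions: Al³⁺ and Na⁺ share 10 electrons; the higher nuclear charge on Al (Z=13) contracts it more, so Al³⁺ < Na⁺ — yet in this decreasing list Al³⁺ sits before Na⁺. Nothing else is reversed, so Na⁺ should move one place to the left.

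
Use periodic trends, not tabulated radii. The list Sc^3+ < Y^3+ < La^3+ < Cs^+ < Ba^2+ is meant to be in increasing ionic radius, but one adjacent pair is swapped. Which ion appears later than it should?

Compare adjacent ions: they are isoelectronic (54 e⁻) and Ba has more protons than Cs (56 vs 55), making Ba^2+ smaller — yet in this increasing list Cs^+ sits before Ba^2+. Nothing else is reversed, so Ba^2+ should move one place to the left.

Ba^2+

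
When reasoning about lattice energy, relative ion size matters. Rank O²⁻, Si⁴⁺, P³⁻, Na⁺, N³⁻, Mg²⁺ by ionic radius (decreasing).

P³⁻ > N³⁻ > O²⁻ > Na⁺ > Mg²⁺ > Si⁴⁺

Work out protons and electrons: Si⁴⁺: 10 e⁻, Z=14, Mg²⁺: 10 e⁻, Z=12, Na⁺: 10 e⁻, Z=11, O²⁻: 10 e⁻, Z=8, N³⁻: 10 e⁻, Z=7, P³⁻: 18 e⁻, Z=15. Si⁴⁺ < Mg²⁺ (isoelectronic, higher Z=14 is smaller); Mg²⁺ < Na⁺ (both 10 e⁻, Z=12>11); Na⁺ < O²⁻ (isoelectronic, higher Z=11 is smaller); O²⁻ < N³⁻ (both 10 e⁻, Z=8>7); N³⁻ < P³⁻ (same group, 1 shell fewer).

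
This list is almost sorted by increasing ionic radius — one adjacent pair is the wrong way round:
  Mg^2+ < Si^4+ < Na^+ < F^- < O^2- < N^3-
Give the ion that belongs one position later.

Mg^2+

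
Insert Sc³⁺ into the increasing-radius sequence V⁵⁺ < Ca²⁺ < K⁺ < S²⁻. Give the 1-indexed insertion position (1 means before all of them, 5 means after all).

Each ion has 18 electrons. The ranking follows nuclear charge in reverse — greater Z gives a smaller radius. V⁵⁺ (Z=23), Sc³⁺ (Z=21), Ca²⁺ (Z=20), K⁺ (Z=19), S²⁻ (Z=16).
Merged order: V⁵⁺ < Sc³⁺ < Ca²⁺ < K⁺ < S²⁻ — Sc³⁺ is number 2.

2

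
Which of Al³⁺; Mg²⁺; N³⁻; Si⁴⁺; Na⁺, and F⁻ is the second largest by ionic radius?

Isoelectronic series (10 e⁻ each). Size is set by nuclear charge: more protons means a smaller ion. Si⁴⁺ (Z=14), Al³⁺ (Z=13), Mg²⁺ (Z=12), Na⁺ (Z=11), F⁻ (Z=9), N³⁻ (Z=7).
Full ascending order: Si⁴⁺ < Al³⁺ < Mg²⁺ < Na⁺ < F⁻ < N³⁻. Counting from the largest, position 2 is F⁻.

F⁻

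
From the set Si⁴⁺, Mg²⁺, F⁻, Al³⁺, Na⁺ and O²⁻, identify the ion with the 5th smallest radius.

All of these have 10 electrons (isoelectronic). With the same electron cloud, the ion with the most protons pulls it in tightest. Nuclear charges: Si⁴⁺ (Z=14), Al³⁺ (Z=13), Mg²⁺ (Z=12), Na⁺ (Z=11), F⁻ (Z=9), O²⁻ (Z=8). Highest Z is smallest.
That gives Si⁴⁺ < Al³⁺ < Mg²⁺ < Na⁺ < F⁻ < O²⁻. From the smallest end, number 5 is F⁻.

F⁻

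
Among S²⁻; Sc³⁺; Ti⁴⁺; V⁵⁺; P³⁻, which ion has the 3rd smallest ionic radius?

Isoelectronic series (18 e⁻ each). Size is set by nuclear charge: more protons means a smaller ion. V⁵⁺ (Z=23), Ti⁴⁺ (Z=22), Sc³⁺ (Z=21), S²⁻ (Z=16), P³⁻ (Z=15).
Ordering: V⁵⁺ < Ti⁴⁺ < Sc³⁺ < S²⁻ < P³⁻. The 3rd smallest is Sc³⁺.

Sc³⁺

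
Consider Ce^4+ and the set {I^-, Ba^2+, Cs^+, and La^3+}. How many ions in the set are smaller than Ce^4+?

Each ion has 54 electrons. The ranking follows nuclear charge in reverse — greater Z gives a smaller radius. Ce^4+ (Z=58), La^3+ (Z=57), Ba^2+ (Z=56), Cs^+ (Z=55), I^- (Z=53).
Relative to Ce^4+, the ions that are smaller are none. So 0 are smaller.

0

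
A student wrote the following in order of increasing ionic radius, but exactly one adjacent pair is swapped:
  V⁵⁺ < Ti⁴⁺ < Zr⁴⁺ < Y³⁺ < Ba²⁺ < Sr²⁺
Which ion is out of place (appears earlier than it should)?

Ba²⁺

The pair Ba²⁺, Sr²⁺ is the wrong way round — both in group 2 with the same charge; Sr²⁺ (period 5) has the smaller radius. All other adjacent pairs agree with periodic trends, so Ba²⁺ is the misplaced ion.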